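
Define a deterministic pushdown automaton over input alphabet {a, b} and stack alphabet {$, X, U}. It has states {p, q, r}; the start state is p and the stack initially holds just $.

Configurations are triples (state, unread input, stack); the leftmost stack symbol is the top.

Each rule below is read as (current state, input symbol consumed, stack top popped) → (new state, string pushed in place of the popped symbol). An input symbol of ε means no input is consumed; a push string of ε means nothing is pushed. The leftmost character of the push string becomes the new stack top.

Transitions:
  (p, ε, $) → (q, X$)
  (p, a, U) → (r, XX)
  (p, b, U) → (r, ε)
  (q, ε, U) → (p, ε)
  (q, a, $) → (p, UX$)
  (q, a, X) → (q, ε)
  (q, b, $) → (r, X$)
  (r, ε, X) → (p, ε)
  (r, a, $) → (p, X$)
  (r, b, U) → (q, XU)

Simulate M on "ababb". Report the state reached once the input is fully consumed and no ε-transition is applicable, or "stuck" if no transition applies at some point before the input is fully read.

(p, ababb, $)
  ε-move, top $: go to q, push X$ → (q, ababb, X$)
  read a, top X: go to q, push ε → (q, babb, $)
  read b, top $: go to r, push X$ → (r, abb, X$)
  ε-move, top X: go to p, push ε → (p, abb, $)
  ε-move, top $: go to q, push X$ → (q, abb, X$)
  read a, top X: go to q, push ε → (q, bb, $)
  read b, top $: go to r, push X$ → (r, b, X$)
  ε-move, top X: go to p, push ε → (p, b, $)
  ε-move, top $: go to q, push X$ → (q, b, X$)
No transition for (q, b, top X); M blocks with input b remaining.

stuck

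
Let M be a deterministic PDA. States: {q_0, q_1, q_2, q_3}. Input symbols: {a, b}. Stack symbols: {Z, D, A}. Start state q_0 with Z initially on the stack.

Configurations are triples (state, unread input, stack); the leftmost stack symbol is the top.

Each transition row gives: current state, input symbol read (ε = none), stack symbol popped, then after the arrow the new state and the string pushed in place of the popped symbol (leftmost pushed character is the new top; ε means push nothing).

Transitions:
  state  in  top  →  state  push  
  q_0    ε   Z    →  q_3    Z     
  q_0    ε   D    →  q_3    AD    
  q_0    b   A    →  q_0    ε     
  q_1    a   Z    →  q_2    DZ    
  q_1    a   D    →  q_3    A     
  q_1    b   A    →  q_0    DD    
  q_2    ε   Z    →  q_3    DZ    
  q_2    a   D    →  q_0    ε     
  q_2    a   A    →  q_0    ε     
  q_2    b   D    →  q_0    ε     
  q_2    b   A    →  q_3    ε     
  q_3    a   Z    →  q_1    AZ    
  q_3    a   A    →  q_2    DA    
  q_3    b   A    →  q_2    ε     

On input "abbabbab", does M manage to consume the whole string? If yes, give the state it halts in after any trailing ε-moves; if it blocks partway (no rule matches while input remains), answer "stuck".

q_3

(q_0, abbabbab, Z)
  ε-move, top Z: go to q_3, push Z → (q_3, abbabbab, Z)
  read a, top Z: go to q_1, push AZ → (q_1, bbabbab, AZ)
  read b, top A: go to q_0, push DD → (q_0, babbab, DDZ)
  ε-move, top D: go to q_3, push AD → (q_3, babbab, ADDZ)
  read b, top A: go to q_2, push ε → (q_2, abbab, DDZ)
  read a, top D: go to q_0, push ε → (q_0, bbab, DZ)
  ε-move, top D: go to q_3, push AD → (q_3, bbab, ADZ)
  read b, top A: go to q_2, push ε → (q_2, bab, DZ)
  read b, top D: go to q_0, push ε → (q_0, ab, Z)
  ε-move, top Z: go to q_3, push Z → (q_3, ab, Z)
  read a, top Z: go to q_1, push AZ → (q_1, b, AZ)
  read b, top A: go to q_0, push DD → (q_0, ε, DDZ)
  ε-move, top D: go to q_3, push AD → (q_3, ε, ADDZ)
All input consumed; M is in state q_3.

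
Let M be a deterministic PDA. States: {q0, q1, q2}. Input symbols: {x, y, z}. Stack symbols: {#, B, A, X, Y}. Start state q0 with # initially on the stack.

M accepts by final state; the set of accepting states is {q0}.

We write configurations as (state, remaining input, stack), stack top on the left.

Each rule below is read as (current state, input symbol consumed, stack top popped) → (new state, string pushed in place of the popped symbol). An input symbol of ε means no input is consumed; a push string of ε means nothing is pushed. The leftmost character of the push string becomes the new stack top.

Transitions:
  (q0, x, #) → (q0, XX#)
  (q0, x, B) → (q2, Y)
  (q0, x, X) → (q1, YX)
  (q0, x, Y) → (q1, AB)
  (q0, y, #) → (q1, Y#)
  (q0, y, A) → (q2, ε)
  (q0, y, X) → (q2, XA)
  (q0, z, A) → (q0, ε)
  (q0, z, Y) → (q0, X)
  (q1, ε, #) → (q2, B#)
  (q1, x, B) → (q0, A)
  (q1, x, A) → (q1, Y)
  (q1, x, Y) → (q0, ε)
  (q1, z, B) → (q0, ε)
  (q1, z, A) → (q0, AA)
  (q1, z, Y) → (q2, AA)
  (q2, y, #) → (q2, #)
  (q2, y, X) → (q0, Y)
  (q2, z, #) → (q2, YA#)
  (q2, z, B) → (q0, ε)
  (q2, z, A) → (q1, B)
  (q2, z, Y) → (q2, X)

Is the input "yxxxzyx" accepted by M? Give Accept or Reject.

(q0, yxxxzyx, #)
  read y, top #: go to q1, push Y# → (q1, xxxzyx, Y#)
  read x, top Y: go to q0, push ε → (q0, xxzyx, #)
  read x, top #: go to q0, push XX# → (q0, xzyx, XX#)
  read x, top X: go to q1, push YX → (q1, zyx, YXX#)
  read z, top Y: go to q2, push AA → (q2, yx, AAXX#)
No transition applies at (q2, yx, AAXX#); input not fully consumed.

Reject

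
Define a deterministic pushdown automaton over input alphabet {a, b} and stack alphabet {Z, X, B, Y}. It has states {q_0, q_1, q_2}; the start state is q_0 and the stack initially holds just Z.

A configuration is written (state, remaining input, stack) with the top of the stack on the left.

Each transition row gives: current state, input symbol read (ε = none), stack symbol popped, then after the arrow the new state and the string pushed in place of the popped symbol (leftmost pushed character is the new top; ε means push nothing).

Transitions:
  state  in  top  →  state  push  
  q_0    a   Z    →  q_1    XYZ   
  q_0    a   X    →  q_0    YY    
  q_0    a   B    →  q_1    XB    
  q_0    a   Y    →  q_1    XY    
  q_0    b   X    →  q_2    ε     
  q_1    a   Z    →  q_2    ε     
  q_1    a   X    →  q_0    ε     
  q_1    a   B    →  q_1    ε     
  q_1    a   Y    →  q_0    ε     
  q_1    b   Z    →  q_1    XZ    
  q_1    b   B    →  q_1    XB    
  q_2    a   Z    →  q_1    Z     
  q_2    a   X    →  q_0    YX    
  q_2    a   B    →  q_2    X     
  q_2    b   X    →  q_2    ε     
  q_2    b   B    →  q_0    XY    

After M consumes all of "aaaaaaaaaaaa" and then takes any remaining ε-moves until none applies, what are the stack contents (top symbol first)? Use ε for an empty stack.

(q_0, aaaaaaaaaaaa, Z)
  read a, top Z: go to q_1, push XYZ → (q_1, aaaaaaaaaaa, XYZ)
  read a, top X: go to q_0, push ε → (q_0, aaaaaaaaaa, YZ)
  read a, top Y: go to q_1, push XY → (q_1, aaaaaaaaa, XYZ)
  read a, top X: go to q_0, push ε → (q_0, aaaaaaaa, YZ)
  read a, top Y: go to q_1, push XY → (q_1, aaaaaaa, XYZ)
  read a, top X: go to q_0, push ε → (q_0, aaaaaa, YZ)
  read a, top Y: go to q_1, push XY → (q_1, aaaaa, XYZ)
  read a, top X: go to q_0, push ε → (q_0, aaaa, YZ)
  read a, top Y: go to q_1, push XY → (q_1, aaa, XYZ)
  read a, top X: go to q_0, push ε → (q_0, aa, YZ)
  read a, top Y: go to q_1, push XY → (q_1, a, XYZ)
  read a, top X: go to q_0, push ε → (q_0, ε, YZ)
All input consumed in state q_0 with stack YZ.

YZ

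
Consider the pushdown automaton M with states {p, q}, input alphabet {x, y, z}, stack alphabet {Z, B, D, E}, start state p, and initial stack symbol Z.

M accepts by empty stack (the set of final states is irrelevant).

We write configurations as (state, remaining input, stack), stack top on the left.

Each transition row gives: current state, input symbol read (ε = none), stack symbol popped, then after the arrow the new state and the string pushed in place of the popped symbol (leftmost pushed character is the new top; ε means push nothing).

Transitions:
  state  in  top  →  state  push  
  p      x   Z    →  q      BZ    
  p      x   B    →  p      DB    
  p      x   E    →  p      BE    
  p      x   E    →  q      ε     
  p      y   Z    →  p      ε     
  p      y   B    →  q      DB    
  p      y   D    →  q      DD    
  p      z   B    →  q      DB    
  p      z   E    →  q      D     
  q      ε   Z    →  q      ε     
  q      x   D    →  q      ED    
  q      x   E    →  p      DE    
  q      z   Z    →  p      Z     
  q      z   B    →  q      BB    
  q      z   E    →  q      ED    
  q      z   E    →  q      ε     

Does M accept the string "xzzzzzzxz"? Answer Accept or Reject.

Reject

No computation consumes all input and empties the stack.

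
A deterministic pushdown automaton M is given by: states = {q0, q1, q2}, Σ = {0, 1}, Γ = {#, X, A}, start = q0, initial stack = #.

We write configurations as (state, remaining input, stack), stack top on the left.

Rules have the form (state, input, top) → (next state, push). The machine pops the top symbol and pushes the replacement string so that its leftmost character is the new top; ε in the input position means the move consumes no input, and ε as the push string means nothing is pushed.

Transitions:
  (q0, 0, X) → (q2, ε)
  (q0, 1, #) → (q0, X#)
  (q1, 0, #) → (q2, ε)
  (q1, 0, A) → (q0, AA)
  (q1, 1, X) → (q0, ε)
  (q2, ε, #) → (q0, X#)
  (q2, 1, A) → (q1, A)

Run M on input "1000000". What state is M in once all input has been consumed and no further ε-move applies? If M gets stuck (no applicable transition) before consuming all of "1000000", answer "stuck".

(q0, 1000000, #)
  read 1, top #: go to q0, push X# → (q0, 000000, X#)
  read 0, top X: go to q2, push ε → (q2, 00000, #)
  ε-move, top #: go to q0, push X# → (q0, 00000, X#)
  read 0, top X: go to q2, push ε → (q2, 0000, #)
  ε-move, top #: go to q0, push X# → (q0, 0000, X#)
  read 0, top X: go to q2, push ε → (q2, 000, #)
  ε-move, top #: go to q0, push X# → (q0, 000, X#)
  read 0, top X: go to q2, push ε → (q2, 00, #)
  ε-move, top #: go to q0, push X# → (q0, 00, X#)
  read 0, top X: go to q2, push ε → (q2, 0, #)
  ε-move, top #: go to q0, push X# → (q0, 0, X#)
  read 0, top X: go to q2, push ε → (q2, ε, #)
  ε-move, top #: go to q0, push X# → (q0, ε, X#)
All input consumed; M is in state q0.

q0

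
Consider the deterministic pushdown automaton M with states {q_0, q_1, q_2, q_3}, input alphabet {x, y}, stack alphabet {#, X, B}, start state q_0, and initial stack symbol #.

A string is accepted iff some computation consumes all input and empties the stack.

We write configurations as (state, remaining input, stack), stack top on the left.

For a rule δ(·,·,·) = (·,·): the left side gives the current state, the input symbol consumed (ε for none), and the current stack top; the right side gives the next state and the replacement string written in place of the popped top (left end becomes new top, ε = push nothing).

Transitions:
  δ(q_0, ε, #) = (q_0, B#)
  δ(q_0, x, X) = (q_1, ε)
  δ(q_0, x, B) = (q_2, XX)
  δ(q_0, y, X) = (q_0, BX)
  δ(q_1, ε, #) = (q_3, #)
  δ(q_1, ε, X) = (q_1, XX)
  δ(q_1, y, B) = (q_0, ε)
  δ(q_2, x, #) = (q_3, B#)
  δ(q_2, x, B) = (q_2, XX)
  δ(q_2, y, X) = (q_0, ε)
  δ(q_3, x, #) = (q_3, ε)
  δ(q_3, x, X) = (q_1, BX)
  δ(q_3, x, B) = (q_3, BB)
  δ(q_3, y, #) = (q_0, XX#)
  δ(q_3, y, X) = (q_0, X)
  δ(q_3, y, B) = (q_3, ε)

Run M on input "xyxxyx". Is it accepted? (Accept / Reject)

Reject

(q_0, xyxxyx, #) ⊢ (q_0, xyxxyx, B#) ⊢ (q_2, yxxyx, XX#) ⊢ (q_0, xxyx, X#) ⊢ (q_1, xyx, #) ⊢ (q_3, xyx, #) ⊢ (q_3, yx, ε)
No transition applies at (q_3, yx, ε); input not fully consumed.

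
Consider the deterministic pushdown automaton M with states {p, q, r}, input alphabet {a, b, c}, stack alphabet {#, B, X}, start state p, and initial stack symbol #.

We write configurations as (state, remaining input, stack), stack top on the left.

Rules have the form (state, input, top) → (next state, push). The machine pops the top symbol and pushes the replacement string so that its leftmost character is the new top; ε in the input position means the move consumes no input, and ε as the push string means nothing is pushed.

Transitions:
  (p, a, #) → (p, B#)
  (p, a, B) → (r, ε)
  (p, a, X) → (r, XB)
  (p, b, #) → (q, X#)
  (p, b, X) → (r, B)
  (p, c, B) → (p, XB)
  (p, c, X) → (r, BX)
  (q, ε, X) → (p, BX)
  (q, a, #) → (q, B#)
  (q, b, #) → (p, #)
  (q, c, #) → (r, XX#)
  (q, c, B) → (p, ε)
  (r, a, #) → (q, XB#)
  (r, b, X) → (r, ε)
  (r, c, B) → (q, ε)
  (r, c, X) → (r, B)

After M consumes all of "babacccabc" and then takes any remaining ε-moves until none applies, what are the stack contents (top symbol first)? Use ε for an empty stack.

(p, babacccabc, #) ⊢ (q, abacccabc, X#) ⊢ (p, abacccabc, BX#) ⊢ (r, bacccabc, X#) ⊢ (r, acccabc, #) ⊢ (q, cccabc, XB#) ⊢ (p, cccabc, BXB#) ⊢ (p, ccabc, XBXB#) ⊢ (r, cabc, BXBXB#) ⊢ (q, abc, XBXB#) ⊢ (p, abc, BXBXB#) ⊢ (r, bc, XBXB#) ⊢ (r, c, BXB#) ⊢ (q, ε, XB#) ⊢ (p, ε, BXB#)
All input consumed in state p with stack BXB#.

BXB#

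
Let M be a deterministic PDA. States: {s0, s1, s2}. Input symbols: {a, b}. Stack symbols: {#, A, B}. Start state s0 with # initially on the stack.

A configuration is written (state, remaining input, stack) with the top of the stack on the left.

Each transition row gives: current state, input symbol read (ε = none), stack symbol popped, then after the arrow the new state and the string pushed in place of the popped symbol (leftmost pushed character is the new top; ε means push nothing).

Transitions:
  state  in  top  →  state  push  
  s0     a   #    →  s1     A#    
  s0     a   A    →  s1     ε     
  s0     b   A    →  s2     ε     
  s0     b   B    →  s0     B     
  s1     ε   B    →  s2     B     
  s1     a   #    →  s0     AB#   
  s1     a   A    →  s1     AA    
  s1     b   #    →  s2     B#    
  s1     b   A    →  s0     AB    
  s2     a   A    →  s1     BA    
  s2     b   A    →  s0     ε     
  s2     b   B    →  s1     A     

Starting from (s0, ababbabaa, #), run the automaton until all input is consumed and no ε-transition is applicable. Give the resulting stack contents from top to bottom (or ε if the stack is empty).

(s0, ababbabaa, #) ⊢ (s1, babbabaa, A#) ⊢ (s0, abbabaa, AB#) ⊢ (s1, bbabaa, B#) ⊢ (s2, bbabaa, B#) ⊢ (s1, babaa, A#) ⊢ (s0, abaa, AB#) ⊢ (s1, baa, B#) ⊢ (s2, baa, B#) ⊢ (s1, aa, A#) ⊢ (s1, a, AA#) ⊢ (s1, ε, AAA#)
All input consumed in state s1 with stack AAA#.

AAA#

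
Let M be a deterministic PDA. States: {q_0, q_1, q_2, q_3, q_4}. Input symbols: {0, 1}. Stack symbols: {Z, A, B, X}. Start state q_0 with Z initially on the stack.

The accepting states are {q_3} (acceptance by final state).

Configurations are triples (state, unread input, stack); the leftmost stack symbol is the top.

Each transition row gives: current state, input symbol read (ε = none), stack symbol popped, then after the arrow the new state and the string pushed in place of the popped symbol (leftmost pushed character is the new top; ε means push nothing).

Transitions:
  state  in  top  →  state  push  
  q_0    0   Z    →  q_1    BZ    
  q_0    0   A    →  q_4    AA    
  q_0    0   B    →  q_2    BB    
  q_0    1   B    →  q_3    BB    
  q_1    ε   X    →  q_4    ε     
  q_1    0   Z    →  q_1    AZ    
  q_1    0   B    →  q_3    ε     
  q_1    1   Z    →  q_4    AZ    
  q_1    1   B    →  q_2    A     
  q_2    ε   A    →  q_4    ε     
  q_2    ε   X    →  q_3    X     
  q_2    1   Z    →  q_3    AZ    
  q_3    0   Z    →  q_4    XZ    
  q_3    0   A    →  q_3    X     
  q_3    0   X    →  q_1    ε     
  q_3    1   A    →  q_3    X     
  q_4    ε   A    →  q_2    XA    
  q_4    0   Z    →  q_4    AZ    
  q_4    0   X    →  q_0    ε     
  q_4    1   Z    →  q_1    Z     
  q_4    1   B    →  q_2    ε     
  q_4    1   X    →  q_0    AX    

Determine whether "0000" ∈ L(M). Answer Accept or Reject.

(q_0, 0000, Z)
  read 0, top Z: go to q_1, push BZ → (q_1, 000, BZ)
  read 0, top B: go to q_3, push ε → (q_3, 00, Z)
  read 0, top Z: go to q_4, push XZ → (q_4, 0, XZ)
  read 0, top X: go to q_0, push ε → (q_0, ε, Z)
All input consumed; state q_0 ∉ F and no further ε-move applies.

Reject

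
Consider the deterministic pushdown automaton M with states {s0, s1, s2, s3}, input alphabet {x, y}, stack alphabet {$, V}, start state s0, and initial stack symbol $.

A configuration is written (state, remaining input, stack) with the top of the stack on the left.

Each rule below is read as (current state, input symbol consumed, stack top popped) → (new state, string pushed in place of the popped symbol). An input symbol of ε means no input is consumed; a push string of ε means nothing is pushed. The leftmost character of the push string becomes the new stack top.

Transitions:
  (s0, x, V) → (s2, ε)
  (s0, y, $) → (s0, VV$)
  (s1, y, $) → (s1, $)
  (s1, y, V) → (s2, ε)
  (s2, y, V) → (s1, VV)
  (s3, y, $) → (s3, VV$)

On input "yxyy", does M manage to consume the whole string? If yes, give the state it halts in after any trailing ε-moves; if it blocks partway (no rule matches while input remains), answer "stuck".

s2

(s0, yxyy, $)
  read y, top $: go to s0, push VV$ → (s0, xyy, VV$)
  read x, top V: go to s2, push ε → (s2, yy, V$)
  read y, top V: go to s1, push VV → (s1, y, VV$)
  read y, top V: go to s2, push ε → (s2, ε, V$)
All input consumed; M is in state s2.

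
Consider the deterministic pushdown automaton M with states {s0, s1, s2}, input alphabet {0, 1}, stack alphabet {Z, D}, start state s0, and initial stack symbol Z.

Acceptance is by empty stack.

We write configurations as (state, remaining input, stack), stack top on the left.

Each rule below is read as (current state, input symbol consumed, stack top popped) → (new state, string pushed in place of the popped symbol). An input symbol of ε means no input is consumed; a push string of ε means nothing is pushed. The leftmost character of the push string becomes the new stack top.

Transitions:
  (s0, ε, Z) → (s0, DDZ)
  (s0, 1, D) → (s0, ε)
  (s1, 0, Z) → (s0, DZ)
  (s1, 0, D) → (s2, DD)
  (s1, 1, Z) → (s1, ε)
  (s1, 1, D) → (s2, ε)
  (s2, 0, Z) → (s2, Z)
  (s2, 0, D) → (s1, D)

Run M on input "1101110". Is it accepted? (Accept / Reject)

(s0, 1101110, Z) ⊢ (s0, 1101110, DDZ) ⊢ (s0, 101110, DZ) ⊢ (s0, 01110, Z) ⊢ (s0, 01110, DDZ)
No transition applies at (s0, 01110, DDZ); input not fully consumed.

Reject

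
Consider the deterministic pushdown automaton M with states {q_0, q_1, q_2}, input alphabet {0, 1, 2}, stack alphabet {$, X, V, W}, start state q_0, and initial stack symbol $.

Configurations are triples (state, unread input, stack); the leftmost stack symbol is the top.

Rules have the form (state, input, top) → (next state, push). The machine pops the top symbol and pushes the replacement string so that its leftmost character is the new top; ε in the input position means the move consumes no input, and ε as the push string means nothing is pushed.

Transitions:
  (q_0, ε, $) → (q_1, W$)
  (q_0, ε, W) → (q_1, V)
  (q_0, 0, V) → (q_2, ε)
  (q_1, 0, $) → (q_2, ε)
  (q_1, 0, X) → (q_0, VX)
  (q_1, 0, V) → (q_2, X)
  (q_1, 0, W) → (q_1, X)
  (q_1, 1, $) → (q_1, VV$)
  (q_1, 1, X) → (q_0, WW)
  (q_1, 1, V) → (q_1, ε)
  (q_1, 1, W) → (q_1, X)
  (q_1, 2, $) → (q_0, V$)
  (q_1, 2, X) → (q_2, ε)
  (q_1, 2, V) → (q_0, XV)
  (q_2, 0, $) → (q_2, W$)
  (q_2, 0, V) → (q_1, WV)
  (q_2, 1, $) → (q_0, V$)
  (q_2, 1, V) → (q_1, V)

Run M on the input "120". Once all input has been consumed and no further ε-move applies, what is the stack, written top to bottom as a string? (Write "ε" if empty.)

(q_0, 120, $)
  ε-move, top $: go to q_1, push W$ → (q_1, 120, W$)
  read 1, top W: go to q_1, push X → (q_1, 20, X$)
  read 2, top X: go to q_2, push ε → (q_2, 0, $)
  read 0, top $: go to q_2, push W$ → (q_2, ε, W$)
All input consumed in state q_2 with stack W$.

W$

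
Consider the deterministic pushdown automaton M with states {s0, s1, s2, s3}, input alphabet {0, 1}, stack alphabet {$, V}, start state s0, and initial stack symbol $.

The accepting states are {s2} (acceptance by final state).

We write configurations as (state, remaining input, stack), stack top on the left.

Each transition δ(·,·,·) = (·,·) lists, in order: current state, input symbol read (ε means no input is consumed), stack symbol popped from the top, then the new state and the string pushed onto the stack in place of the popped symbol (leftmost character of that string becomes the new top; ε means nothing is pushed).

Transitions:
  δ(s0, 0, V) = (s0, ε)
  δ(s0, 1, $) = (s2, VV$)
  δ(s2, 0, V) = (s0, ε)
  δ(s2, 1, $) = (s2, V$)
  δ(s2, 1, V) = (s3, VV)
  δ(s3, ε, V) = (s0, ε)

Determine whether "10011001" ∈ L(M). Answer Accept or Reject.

Accept

(s0, 10011001, $) ⊢ (s2, 0011001, VV$) ⊢ (s0, 011001, V$) ⊢ (s0, 11001, $) ⊢ (s2, 1001, VV$) ⊢ (s3, 001, VVV$) ⊢ (s0, 001, VV$) ⊢ (s0, 01, V$) ⊢ (s0, 1, $) ⊢ (s2, ε, VV$)
All input consumed; state s2 ∈ F.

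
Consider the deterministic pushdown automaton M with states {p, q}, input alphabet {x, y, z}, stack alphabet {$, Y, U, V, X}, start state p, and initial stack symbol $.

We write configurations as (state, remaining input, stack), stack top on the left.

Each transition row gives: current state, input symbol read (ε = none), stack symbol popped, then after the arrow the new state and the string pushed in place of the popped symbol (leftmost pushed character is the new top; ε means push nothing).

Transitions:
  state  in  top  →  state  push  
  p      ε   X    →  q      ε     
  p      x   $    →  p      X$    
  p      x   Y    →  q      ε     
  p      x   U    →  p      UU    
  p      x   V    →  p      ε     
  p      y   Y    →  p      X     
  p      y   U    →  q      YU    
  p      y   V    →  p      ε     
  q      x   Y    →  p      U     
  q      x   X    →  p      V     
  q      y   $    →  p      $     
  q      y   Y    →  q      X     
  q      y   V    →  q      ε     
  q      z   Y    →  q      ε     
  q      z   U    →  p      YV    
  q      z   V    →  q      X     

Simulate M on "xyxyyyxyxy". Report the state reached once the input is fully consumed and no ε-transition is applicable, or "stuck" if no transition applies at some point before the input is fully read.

(p, xyxyyyxyxy, $)
  read x, top $: go to p, push X$ → (p, yxyyyxyxy, X$)
  ε-move, top X: go to q, push ε → (q, yxyyyxyxy, $)
  read y, top $: go to p, push $ → (p, xyyyxyxy, $)
  read x, top $: go to p, push X$ → (p, yyyxyxy, X$)
  ε-move, top X: go to q, push ε → (q, yyyxyxy, $)
  read y, top $: go to p, push $ → (p, yyxyxy, $)
No transition for (p, y, top $); M blocks with input yyxyxy remaining.

stuck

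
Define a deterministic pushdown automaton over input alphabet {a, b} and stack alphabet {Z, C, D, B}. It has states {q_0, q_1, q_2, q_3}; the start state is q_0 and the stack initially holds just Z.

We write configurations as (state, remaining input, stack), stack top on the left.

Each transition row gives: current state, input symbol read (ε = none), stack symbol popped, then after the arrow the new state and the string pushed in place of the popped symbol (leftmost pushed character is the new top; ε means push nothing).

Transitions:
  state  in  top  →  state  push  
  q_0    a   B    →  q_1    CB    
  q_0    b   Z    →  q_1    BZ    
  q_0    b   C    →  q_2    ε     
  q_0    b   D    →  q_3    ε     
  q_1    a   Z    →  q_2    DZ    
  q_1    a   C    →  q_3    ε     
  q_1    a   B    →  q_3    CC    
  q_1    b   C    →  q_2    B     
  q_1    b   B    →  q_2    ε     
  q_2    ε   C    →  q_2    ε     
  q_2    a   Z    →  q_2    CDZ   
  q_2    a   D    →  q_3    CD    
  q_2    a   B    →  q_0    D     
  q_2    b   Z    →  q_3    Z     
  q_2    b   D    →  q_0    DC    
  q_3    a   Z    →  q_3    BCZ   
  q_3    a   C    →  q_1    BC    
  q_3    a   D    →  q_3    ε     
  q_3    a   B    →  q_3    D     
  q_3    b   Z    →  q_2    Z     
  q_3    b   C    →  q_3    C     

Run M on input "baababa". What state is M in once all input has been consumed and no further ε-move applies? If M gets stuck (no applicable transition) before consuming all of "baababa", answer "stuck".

stuck

(q_0, baababa, Z) ⊢ (q_1, aababa, BZ) ⊢ (q_3, ababa, CCZ) ⊢ (q_1, baba, BCCZ) ⊢ (q_2, aba, CCZ) ⊢ (q_2, aba, CZ) ⊢ (q_2, aba, Z) ⊢ (q_2, ba, CDZ) ⊢ (q_2, ba, DZ) ⊢ (q_0, a, DCZ)
No transition for (q_0, a, top D); M blocks with input a remaining.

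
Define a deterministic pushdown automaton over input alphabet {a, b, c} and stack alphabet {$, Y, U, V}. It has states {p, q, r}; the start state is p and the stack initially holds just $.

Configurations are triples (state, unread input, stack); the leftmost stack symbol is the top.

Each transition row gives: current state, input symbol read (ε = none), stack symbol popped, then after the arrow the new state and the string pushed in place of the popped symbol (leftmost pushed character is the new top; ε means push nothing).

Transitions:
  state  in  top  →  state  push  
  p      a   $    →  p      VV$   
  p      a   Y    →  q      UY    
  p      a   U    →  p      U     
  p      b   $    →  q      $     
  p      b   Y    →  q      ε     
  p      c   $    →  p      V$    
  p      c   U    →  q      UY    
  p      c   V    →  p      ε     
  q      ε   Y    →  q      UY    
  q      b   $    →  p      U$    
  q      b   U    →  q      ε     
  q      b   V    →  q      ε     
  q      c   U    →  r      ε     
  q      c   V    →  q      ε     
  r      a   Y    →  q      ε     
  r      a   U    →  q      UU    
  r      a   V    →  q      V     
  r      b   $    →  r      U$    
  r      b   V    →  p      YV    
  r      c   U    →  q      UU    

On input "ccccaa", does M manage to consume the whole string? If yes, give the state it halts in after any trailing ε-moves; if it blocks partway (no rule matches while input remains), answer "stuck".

stuck

(p, ccccaa, $) ⊢ (p, cccaa, V$) ⊢ (p, ccaa, $) ⊢ (p, caa, V$) ⊢ (p, aa, $) ⊢ (p, a, VV$)
No transition for (p, a, top V); M blocks with input a remaining.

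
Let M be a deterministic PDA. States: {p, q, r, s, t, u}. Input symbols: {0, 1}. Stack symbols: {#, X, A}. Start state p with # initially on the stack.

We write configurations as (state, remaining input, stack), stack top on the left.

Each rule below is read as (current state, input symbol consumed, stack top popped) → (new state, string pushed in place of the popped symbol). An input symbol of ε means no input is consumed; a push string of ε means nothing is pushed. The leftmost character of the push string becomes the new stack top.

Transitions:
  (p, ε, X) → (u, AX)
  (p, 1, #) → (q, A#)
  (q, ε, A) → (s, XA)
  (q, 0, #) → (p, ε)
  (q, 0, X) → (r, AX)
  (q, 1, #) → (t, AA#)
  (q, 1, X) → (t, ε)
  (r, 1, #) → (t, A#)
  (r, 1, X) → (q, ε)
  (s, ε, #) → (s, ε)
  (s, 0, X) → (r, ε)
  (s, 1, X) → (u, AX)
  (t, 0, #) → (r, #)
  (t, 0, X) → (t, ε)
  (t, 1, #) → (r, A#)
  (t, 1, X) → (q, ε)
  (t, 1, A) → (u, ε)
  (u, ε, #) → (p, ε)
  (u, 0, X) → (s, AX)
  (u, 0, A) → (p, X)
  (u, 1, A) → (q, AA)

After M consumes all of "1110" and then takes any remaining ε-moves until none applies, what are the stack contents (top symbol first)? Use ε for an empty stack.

AAXA#

(p, 1110, #)
  read 1, top #: go to q, push A# → (q, 110, A#)
  ε-move, top A: go to s, push XA → (s, 110, XA#)
  read 1, top X: go to u, push AX → (u, 10, AXA#)
  read 1, top A: go to q, push AA → (q, 0, AAXA#)
  ε-move, top A: go to s, push XA → (s, 0, XAAXA#)
  read 0, top X: go to r, push ε → (r, ε, AAXA#)
All input consumed in state r with stack AAXA#.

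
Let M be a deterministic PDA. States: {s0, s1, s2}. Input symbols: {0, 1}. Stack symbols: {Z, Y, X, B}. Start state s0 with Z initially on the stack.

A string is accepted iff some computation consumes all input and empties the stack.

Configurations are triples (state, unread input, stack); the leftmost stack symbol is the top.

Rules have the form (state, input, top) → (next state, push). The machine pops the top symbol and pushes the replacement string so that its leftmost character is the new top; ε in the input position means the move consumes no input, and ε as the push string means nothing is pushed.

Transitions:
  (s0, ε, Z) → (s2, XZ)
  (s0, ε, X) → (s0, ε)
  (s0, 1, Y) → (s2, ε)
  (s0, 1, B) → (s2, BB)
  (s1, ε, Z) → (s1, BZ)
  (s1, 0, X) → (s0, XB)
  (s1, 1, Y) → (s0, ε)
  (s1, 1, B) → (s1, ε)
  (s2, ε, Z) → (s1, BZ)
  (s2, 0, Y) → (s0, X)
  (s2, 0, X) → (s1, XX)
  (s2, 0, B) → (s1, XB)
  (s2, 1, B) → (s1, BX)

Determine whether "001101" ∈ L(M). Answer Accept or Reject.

(s0, 001101, Z) ⊢ (s2, 001101, XZ) ⊢ (s1, 01101, XXZ) ⊢ (s0, 1101, XBXZ) ⊢ (s0, 1101, BXZ) ⊢ (s2, 101, BBXZ) ⊢ (s1, 01, BXBXZ)
No transition applies at (s1, 01, BXBXZ); input not fully consumed.

Reject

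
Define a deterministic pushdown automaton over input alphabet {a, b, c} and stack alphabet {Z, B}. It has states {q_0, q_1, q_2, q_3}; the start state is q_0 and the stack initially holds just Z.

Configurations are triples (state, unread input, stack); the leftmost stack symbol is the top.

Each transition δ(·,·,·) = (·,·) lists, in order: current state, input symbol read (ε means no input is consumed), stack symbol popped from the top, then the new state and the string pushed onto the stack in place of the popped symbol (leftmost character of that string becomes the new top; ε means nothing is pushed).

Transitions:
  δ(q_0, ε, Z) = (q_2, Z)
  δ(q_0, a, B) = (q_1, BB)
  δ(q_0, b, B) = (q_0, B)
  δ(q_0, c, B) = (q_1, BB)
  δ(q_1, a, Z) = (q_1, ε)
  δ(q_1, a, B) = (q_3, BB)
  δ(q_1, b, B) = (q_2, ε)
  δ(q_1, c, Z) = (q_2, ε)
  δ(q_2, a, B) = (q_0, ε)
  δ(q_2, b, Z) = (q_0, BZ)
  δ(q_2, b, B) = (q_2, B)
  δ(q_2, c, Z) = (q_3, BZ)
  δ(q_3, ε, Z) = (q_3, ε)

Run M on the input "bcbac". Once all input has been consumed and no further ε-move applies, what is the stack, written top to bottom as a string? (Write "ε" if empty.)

(q_0, bcbac, Z)
  ε-move, top Z: go to q_2, push Z → (q_2, bcbac, Z)
  read b, top Z: go to q_0, push BZ → (q_0, cbac, BZ)
  read c, top B: go to q_1, push BB → (q_1, bac, BBZ)
  read b, top B: go to q_2, push ε → (q_2, ac, BZ)
  read a, top B: go to q_0, push ε → (q_0, c, Z)
  ε-move, top Z: go to q_2, push Z → (q_2, c, Z)
  read c, top Z: go to q_3, push BZ → (q_3, ε, BZ)
All input consumed in state q_3 with stack BZ.

BZ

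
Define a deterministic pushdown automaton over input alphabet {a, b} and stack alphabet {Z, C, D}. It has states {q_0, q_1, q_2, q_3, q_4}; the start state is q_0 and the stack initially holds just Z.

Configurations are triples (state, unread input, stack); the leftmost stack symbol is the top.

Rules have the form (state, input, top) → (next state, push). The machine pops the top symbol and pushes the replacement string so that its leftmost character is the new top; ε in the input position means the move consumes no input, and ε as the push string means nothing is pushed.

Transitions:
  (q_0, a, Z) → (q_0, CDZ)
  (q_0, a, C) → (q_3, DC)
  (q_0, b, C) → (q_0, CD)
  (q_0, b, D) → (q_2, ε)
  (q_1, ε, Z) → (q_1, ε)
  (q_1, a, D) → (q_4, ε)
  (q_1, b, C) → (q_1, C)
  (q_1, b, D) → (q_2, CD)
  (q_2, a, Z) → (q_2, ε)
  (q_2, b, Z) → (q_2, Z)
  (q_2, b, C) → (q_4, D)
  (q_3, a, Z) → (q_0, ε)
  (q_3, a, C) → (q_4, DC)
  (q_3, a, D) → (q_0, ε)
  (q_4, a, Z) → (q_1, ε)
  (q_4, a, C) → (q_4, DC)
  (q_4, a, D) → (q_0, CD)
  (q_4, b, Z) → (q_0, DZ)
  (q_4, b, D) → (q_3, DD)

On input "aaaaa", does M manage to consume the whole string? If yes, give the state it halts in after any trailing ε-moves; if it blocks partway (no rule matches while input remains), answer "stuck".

(q_0, aaaaa, Z)
  read a, top Z: go to q_0, push CDZ → (q_0, aaaa, CDZ)
  read a, top C: go to q_3, push DC → (q_3, aaa, DCDZ)
  read a, top D: go to q_0, push ε → (q_0, aa, CDZ)
  read a, top C: go to q_3, push DC → (q_3, a, DCDZ)
  read a, top D: go to q_0, push ε → (q_0, ε, CDZ)
All input consumed; M is in state q_0.

q_0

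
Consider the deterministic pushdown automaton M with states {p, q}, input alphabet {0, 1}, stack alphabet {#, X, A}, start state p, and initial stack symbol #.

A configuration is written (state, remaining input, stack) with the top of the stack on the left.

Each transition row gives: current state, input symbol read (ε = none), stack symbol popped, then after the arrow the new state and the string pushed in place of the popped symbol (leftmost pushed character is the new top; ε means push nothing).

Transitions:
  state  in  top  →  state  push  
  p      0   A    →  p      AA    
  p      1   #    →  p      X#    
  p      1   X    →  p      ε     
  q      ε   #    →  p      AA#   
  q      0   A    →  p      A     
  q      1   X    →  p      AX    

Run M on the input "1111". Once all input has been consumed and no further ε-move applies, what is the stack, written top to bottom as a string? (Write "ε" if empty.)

(p, 1111, #)
  read 1, top #: go to p, push X# → (p, 111, X#)
  read 1, top X: go to p, push ε → (p, 11, #)
  read 1, top #: go to p, push X# → (p, 1, X#)
  read 1, top X: go to p, push ε → (p, ε, #)
All input consumed in state p with stack #.

#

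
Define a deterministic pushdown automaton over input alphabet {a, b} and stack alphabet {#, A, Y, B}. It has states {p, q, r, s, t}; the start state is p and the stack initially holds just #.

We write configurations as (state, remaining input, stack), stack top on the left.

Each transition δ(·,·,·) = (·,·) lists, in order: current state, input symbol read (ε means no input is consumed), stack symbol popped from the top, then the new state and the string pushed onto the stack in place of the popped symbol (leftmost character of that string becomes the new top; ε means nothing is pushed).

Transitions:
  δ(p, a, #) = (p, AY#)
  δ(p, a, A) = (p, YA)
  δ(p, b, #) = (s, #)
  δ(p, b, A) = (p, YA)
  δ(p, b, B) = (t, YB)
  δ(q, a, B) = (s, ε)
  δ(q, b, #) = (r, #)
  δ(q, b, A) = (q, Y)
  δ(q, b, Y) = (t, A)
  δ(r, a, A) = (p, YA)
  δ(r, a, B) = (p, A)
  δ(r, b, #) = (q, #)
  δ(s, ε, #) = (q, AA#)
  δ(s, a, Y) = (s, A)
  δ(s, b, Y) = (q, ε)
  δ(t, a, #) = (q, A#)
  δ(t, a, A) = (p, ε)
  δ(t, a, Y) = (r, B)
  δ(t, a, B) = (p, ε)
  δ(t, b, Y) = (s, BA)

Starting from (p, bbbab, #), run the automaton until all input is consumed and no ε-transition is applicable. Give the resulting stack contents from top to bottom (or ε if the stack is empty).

(p, bbbab, #)
  read b, top #: go to s, push # → (s, bbab, #)
  ε-move, top #: go to q, push AA# → (q, bbab, AA#)
  read b, top A: go to q, push Y → (q, bab, YA#)
  read b, top Y: go to t, push A → (t, ab, AA#)
  read a, top A: go to p, push ε → (p, b, A#)
  read b, top A: go to p, push YA → (p, ε, YA#)
All input consumed in state p with stack YA#.

YA#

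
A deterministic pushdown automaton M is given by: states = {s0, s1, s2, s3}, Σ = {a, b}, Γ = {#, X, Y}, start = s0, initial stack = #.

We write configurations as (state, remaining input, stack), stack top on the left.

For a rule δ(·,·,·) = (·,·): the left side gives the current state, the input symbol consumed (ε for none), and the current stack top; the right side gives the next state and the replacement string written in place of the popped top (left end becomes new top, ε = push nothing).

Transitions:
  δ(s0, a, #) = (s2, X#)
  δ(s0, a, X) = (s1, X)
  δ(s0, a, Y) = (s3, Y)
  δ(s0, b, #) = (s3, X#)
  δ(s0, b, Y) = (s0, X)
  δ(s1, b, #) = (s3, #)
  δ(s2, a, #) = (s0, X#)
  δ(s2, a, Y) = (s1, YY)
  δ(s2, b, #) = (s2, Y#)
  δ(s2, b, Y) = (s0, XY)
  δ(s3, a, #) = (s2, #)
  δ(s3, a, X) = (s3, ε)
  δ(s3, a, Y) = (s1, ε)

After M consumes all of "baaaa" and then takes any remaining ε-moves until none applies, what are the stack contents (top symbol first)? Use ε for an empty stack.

X#

(s0, baaaa, #)
  read b, top #: go to s3, push X# → (s3, aaaa, X#)
  read a, top X: go to s3, push ε → (s3, aaa, #)
  read a, top #: go to s2, push # → (s2, aa, #)
  read a, top #: go to s0, push X# → (s0, a, X#)
  read a, top X: go to s1, push X → (s1, ε, X#)
All input consumed in state s1 with stack X#.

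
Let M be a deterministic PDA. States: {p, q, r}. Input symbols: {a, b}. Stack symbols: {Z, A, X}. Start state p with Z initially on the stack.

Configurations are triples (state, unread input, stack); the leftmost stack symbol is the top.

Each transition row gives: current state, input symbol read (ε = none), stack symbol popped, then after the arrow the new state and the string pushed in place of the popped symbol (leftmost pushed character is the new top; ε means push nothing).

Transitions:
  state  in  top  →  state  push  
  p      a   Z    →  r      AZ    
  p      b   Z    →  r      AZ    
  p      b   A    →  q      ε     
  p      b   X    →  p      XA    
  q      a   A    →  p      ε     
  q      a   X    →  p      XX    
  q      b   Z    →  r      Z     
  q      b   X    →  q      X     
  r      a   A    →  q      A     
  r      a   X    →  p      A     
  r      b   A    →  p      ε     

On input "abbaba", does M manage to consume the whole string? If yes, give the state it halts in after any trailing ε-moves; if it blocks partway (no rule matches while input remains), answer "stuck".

(p, abbaba, Z)
  read a, top Z: go to r, push AZ → (r, bbaba, AZ)
  read b, top A: go to p, push ε → (p, baba, Z)
  read b, top Z: go to r, push AZ → (r, aba, AZ)
  read a, top A: go to q, push A → (q, ba, AZ)
No transition for (q, b, top A); M blocks with input ba remaining.

stuck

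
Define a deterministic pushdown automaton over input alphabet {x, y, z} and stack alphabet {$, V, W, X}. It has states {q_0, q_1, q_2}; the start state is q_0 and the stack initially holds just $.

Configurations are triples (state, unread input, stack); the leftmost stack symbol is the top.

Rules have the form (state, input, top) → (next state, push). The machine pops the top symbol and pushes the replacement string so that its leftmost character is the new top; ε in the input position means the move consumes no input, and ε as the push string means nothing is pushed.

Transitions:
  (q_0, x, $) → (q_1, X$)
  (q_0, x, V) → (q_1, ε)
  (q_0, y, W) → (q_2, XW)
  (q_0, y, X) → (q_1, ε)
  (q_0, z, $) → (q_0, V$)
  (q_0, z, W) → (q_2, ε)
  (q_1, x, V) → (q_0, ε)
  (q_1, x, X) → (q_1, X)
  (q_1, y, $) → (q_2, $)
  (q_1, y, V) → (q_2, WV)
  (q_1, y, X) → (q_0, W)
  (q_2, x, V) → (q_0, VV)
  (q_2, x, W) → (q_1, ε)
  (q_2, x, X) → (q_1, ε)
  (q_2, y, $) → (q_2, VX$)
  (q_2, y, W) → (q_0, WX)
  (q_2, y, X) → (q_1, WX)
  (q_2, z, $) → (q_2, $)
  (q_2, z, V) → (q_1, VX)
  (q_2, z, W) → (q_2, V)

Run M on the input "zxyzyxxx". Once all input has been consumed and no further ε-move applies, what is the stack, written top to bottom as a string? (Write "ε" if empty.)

X$

(q_0, zxyzyxxx, $)
  read z, top $: go to q_0, push V$ → (q_0, xyzyxxx, V$)
  read x, top V: go to q_1, push ε → (q_1, yzyxxx, $)
  read y, top $: go to q_2, push $ → (q_2, zyxxx, $)
  read z, top $: go to q_2, push $ → (q_2, yxxx, $)
  read y, top $: go to q_2, push VX$ → (q_2, xxx, VX$)
  read x, top V: go to q_0, push VV → (q_0, xx, VVX$)
  read x, top V: go to q_1, push ε → (q_1, x, VX$)
  read x, top V: go to q_0, push ε → (q_0, ε, X$)
All input consumed in state q_0 with stack X$.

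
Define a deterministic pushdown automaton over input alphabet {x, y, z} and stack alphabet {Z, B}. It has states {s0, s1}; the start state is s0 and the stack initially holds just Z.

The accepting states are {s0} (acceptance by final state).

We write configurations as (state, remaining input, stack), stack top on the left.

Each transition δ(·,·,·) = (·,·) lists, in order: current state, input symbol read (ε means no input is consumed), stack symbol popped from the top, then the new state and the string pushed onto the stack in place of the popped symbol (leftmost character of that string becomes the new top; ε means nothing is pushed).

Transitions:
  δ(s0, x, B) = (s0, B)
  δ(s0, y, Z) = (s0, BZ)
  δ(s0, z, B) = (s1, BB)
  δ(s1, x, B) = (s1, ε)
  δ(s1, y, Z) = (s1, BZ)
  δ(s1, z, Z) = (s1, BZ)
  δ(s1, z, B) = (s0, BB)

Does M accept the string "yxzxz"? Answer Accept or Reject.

Accept

(s0, yxzxz, Z)
  read y, top Z: go to s0, push BZ → (s0, xzxz, BZ)
  read x, top B: go to s0, push B → (s0, zxz, BZ)
  read z, top B: go to s1, push BB → (s1, xz, BBZ)
  read x, top B: go to s1, push ε → (s1, z, BZ)
  read z, top B: go to s0, push BB → (s0, ε, BBZ)
All input consumed; state s0 ∈ F.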